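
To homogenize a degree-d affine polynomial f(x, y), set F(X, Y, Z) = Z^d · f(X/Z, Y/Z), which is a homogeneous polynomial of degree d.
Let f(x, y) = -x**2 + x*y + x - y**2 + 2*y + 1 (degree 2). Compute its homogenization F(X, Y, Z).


F(X, Y, Z) = -X**2 + X*Y + X*Z - Y**2 + 2*Y*Z + Z**2

deg(f) = 2.
Substitute x = X/Z, y = Y/Z into f, then multiply by Z^2.
  monomial -1·x^2·y^0 ↦ -1·X^2·Y^0·Z^0.
  monomial 1·x^1·y^1 ↦ 1·X^1·Y^1·Z^0.
  monomial 1·x^1·y^0 ↦ 1·X^1·Y^0·Z^1.
  monomial -1·x^0·y^2 ↦ -1·X^0·Y^2·Z^0.
  monomial 2·x^0·y^1 ↦ 2·X^0·Y^1·Z^1.
  monomial 1·x^0·y^0 ↦ 1·X^0·Y^0·Z^2.
Collecting: F(X, Y, Z) = -X**2 + X*Y + X*Z - Y**2 + 2*Y*Z + Z**2.


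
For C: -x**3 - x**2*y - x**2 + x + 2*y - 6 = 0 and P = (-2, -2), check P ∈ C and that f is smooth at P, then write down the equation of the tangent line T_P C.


Tangent line at P: -15*x - 2*y - 34 = 0.

Step 1: f(-2, -2) = 0, so P lies on C.
Step 2: partial derivatives
  f_x(x, y) = -3*x**2 - 2*x*y - 2*x + 1, f_y(x, y) = 2 - x**2.
  f_x(P) = -15, f_y(P) = -2 (gradient nonzero, so P is smooth).
Step 3: tangent line at P: -15·(x − -2) + -2·(y − -2) = 0.
Expanding: -15*x - 2*y - 34 = 0.


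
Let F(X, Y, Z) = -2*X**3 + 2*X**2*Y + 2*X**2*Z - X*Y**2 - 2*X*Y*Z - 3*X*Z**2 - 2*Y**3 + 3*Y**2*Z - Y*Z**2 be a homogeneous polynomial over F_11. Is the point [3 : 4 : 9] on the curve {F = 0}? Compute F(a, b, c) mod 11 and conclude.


F(3,4,9) ≡ 3 (mod 11); P is NOT on the curve.

Evaluate F(3, 4, 9) term-by-term (mod 11).
  -2*X**3 ↦ -2·27·1·1 = -54
  2*X**2*Y ↦ 2·9·4·1 = 72
  2*X**2*Z ↦ 2·9·1·9 = 162
  -X*Y**2 ↦ -1·3·16·1 = -48
  -2*X*Y*Z ↦ -2·3·4·9 = -216
  -3*X*Z**2 ↦ -3·3·1·81 = -729
  -2*Y**3 ↦ -2·1·64·1 = -128
  3*Y**2*Z ↦ 3·1·16·9 = 432
  -Y*Z**2 ↦ -1·1·4·81 = -324
Sum: F(3, 4, 9) = (-54) + (72) + (162) + (-48) + (-216) + (-729) + (-128) + (432) + (-324) = -833.
Reducing mod 11: -833 ≡ 3 (mod 11).
Since F(a, b, c) ≡ 3 ≠ 0 (mod 11), P does NOT lie on the curve.


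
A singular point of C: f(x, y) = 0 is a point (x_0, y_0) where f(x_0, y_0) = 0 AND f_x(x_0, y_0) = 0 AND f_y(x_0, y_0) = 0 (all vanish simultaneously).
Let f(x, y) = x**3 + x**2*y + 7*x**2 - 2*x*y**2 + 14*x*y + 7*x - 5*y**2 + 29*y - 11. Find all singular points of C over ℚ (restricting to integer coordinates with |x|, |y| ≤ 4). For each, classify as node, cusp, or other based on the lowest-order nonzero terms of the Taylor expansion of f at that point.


Singular points: {(-3, 2)}; classification: cusp.

Compute partial derivatives:
  f_x = 3*x**2 + 2*x*y + 14*x - 2*y**2 + 14*y + 7.
  f_y = x**2 - 4*x*y + 14*x - 10*y + 29.
Scan x_0 ∈ {−4, ..., 4}. For each x_0, f_y(x_0, y) is a polynomial in y; find its integer roots y ∈ {−4, ..., 4}, then test f_x and f at those candidates.
  x = -4: f_y(-4, y) = 6*y - 11; no integer root y with |y| ≤ 4.
  x = -3: f_y(-3, y) = 2*y - 4; vanishes at y ∈ {2}. (-3, 2): f_x = 0, f = 0 — SINGULAR.
  x = -2: f_y(-2, y) = 5 - 2*y; no integer root y with |y| ≤ 4.
  x = -1: f_y(-1, y) = 16 - 6*y; no integer root y with |y| ≤ 4.
  x = 0: f_y(0, y) = 29 - 10*y; no integer root y with |y| ≤ 4.
  x = 1: f_y(1, y) = 44 - 14*y; no integer root y with |y| ≤ 4.
  x = 2: f_y(2, y) = 61 - 18*y; no integer root y with |y| ≤ 4.
  x = 3: f_y(3, y) = 80 - 22*y; no integer root y with |y| ≤ 4.
  x = 4: f_y(4, y) = 101 - 26*y; no integer root y with |y| ≤ 4.
Only singular point on the grid: (-3, 2).
Classify: substitute x = -3 + u, y = 2 + v and expand: f = u**3 + u**2*v - 2*u*v**2 + v**2.
No constant or linear terms (consistent with a singular point). Quadratic part: v**2. Cubic part: u**3 + u**2*v - 2*u*v**2.
The quadratic part v**2 is a perfect square, so there is a single (double) tangent line v = 0, i.e. y = 2. Restricting the cubic part to that line (v = 0) leaves u**3 ≠ 0, so f is not divisible by v and the branch is v² ≈ -u**3 to lowest order — this is a cusp.
Classification: cusp.


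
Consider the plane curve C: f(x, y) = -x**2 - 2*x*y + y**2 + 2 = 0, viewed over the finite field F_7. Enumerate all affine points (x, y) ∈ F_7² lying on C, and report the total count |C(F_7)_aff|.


Affine F_7-points: {(1, 1), (3, 0), (3, 6), (4, 0), (4, 1), (6, 6)}; count = 6.

For each of the 49 pairs (x, y) ∈ F_7², evaluate f(x, y) mod 7. Record the zeros.
  x = 0: [0↦2, 1↦3, 2↦6, 3↦4, 4↦4, 5↦6, 6↦3]  zeros at y ∈ ∅
  x = 1: [0↦1, 1↦0, 2↦1, 3↦4, 4↦2, 5↦2, 6↦4]  zeros at y ∈ {1}
  x = 2: [0↦5, 1↦2, 2↦1, 3↦2, 4↦5, 5↦3, 6↦3]  zeros at y ∈ ∅
  x = 3: [0↦0, 1↦2, 2↦6, 3↦5, 4↦6, 5↦2, 6↦0]  zeros at y ∈ {0, 6}
  x = 4: [0↦0, 1↦0, 2↦2, 3↦6, 4↦5, 5↦6, 6↦2]  zeros at y ∈ {0, 1}
  x = 5: [0↦5, 1↦3, 2↦3, 3↦5, 4↦2, 5↦1, 6↦2]  zeros at y ∈ ∅
  x = 6: [0↦1, 1↦4, 2↦2, 3↦2, 4↦4, 5↦1, 6↦0]  zeros at y ∈ {6}
Collecting zeros: affine points = {(1, 1), (3, 0), (3, 6), (4, 0), (4, 1), (6, 6)}.
Total count |C(F_7)_aff| = 6.


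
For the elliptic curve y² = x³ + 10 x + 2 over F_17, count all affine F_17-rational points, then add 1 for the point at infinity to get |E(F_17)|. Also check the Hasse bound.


Affine points = {(0, 6), (0, 11), (1, 8), (1, 9), (2, 8), (2, 9), (3, 5), (3, 12), (4, 2), (4, 15), (8, 4), (8, 13), (11, 7), (11, 10), (13, 0), (14, 8), (14, 9), (15, 5), (15, 12), (16, 5), (16, 12)}; affine count = 21; |E(F_17)| = 22.

Discriminant check: Δ ∝ 4a³ + 27b² = 4·10³ + 27·2² = 4·1000 + 27·4 ≡ 11 (mod 17). Nonzero ⇒ E is nonsingular.
For each x ∈ F_17, compute rhs = x³ + 10·x + 2 mod 17, then count y ∈ F_17 with y² ≡ rhs.
  x = 0: rhs = 2, matching y values: 6, 11 (2 points).
  x = 1: rhs = 13, matching y values: 8, 9 (2 points).
  x = 2: rhs = 13, matching y values: 8, 9 (2 points).
  x = 3: rhs = 8, matching y values: 5, 12 (2 points).
  x = 4: rhs = 4, matching y values: 2, 15 (2 points).
  x = 5: rhs = 7, matching y values: none (0 points).
  x = 6: rhs = 6, matching y values: none (0 points).
  x = 7: rhs = 7, matching y values: none (0 points).
  x = 8: rhs = 16, matching y values: 4, 13 (2 points).
  x = 9: rhs = 5, matching y values: none (0 points).
  x = 10: rhs = 14, matching y values: none (0 points).
  x = 11: rhs = 15, matching y values: 7, 10 (2 points).
  x = 12: rhs = 14, matching y values: none (0 points).
  x = 13: rhs = 0, matching y values: 0 (1 points).
  x = 14: rhs = 13, matching y values: 8, 9 (2 points).
  x = 15: rhs = 8, matching y values: 5, 12 (2 points).
  x = 16: rhs = 8, matching y values: 5, 12 (2 points).
Total affine count: 21.
Full point count |E(F_17)| = 21 + 1 = 22.
Hasse bound: |22 − (17+1)| = |4| = 4 ≤ 2√17 ≈ 8.2462 ✓.


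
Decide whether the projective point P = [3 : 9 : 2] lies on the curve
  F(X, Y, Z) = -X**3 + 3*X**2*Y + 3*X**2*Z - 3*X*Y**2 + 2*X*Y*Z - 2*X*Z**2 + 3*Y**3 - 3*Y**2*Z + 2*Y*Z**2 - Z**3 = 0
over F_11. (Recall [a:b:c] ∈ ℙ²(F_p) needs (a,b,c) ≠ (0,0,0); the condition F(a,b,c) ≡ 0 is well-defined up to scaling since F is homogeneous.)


F(3,9,2) ≡ 4 (mod 11); P is NOT on the curve.

Evaluate F(3, 9, 2) term-by-term (mod 11).
  -X**3 ↦ -1·27·1·1 = -27
  3*X**2*Y ↦ 3·9·9·1 = 243
  3*X**2*Z ↦ 3·9·1·2 = 54
  -3*X*Y**2 ↦ -3·3·81·1 = -729
  2*X*Y*Z ↦ 2·3·9·2 = 108
  -2*X*Z**2 ↦ -2·3·1·4 = -24
  3*Y**3 ↦ 3·1·729·1 = 2187
  -3*Y**2*Z ↦ -3·1·81·2 = -486
  2*Y*Z**2 ↦ 2·1·9·4 = 72
  -Z**3 ↦ -1·1·1·8 = -8
Sum: F(3, 9, 2) = (-27) + (243) + (54) + (-729) + (108) + (-24) + (2187) + (-486) + (72) + (-8) = 1390.
Reducing mod 11: 1390 ≡ 4 (mod 11).
Since F(a, b, c) ≡ 4 ≠ 0 (mod 11), P does NOT lie on the curve.


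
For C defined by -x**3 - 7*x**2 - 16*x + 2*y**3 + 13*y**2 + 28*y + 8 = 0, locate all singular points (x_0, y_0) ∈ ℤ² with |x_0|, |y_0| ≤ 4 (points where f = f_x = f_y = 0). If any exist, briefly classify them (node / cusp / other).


Singular points: {(-2, -2)}; classification: node.

Compute partial derivatives:
  f_x = -3*x**2 - 14*x - 16.
  f_y = 6*y**2 + 26*y + 28.
Scan x_0 ∈ {−4, ..., 4}. For each x_0, f_y(x_0, y) is a polynomial in y; find its integer roots y ∈ {−4, ..., 4}, then test f_x and f at those candidates.
  x = -4: f_y(-4, y) = 6*y**2 + 26*y + 28; vanishes at y ∈ {-2}. (-4, -2): f_x = -8 ≠ 0.
  x = -3: f_y(-3, y) = 6*y**2 + 26*y + 28; vanishes at y ∈ {-2}. (-3, -2): f_x = -1 ≠ 0.
  x = -2: f_y(-2, y) = 6*y**2 + 26*y + 28; vanishes at y ∈ {-2}. (-2, -2): f_x = 0, f = 0 — SINGULAR.
  x = -1: f_y(-1, y) = 6*y**2 + 26*y + 28; vanishes at y ∈ {-2}. (-1, -2): f_x = -5 ≠ 0.
  x = 0: f_y(0, y) = 6*y**2 + 26*y + 28; vanishes at y ∈ {-2}. (0, -2): f_x = -16 ≠ 0.
  x = 1: f_y(1, y) = 6*y**2 + 26*y + 28; vanishes at y ∈ {-2}. (1, -2): f_x = -33 ≠ 0.
  x = 2: f_y(2, y) = 6*y**2 + 26*y + 28; vanishes at y ∈ {-2}. (2, -2): f_x = -56 ≠ 0.
  x = 3: f_y(3, y) = 6*y**2 + 26*y + 28; vanishes at y ∈ {-2}. (3, -2): f_x = -85 ≠ 0.
  x = 4: f_y(4, y) = 6*y**2 + 26*y + 28; vanishes at y ∈ {-2}. (4, -2): f_x = -120 ≠ 0.
Only singular point on the grid: (-2, -2).
Classify: substitute x = -2 + u, y = -2 + v and expand: f = -u**3 - u**2 + 2*v**3 + v**2.
No constant or linear terms (consistent with a singular point). Quadratic part: -u**2 + v**2. Cubic part: -u**3 + 2*v**3.
The quadratic part v**2 - u**2 = (v − u)(v + u) splits into two distinct linear factors, so there are two distinct tangent lines y − -2 = ±(x − -2) — this is a node (ordinary double point).
Classification: node.


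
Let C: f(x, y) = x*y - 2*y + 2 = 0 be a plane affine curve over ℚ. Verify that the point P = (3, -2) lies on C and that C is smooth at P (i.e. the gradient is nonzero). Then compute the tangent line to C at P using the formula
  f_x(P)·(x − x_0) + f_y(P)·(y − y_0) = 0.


Tangent line at P: -2*x + y + 8 = 0.

Step 1: f(3, -2) = 0, so P lies on C.
Step 2: partial derivatives
  f_x(x, y) = y, f_y(x, y) = x - 2.
  f_x(P) = -2, f_y(P) = 1 (gradient nonzero, so P is smooth).
Step 3: tangent line at P: -2·(x − 3) + 1·(y − -2) = 0.
Expanding: -2*x + y + 8 = 0.


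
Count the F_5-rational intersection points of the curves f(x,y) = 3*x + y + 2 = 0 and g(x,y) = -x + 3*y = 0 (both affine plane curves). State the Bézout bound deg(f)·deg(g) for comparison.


Common zeros: ∅; count = 0; Bézout bound = 1.

deg(f) = 1, deg(g) = 1, so Bézout bound = 1.
Scan x ∈ F_5. For each x, list the y ∈ F_5 with f(x, y) ≡ 0 and those with g(x, y) ≡ 0 (mod 5); the common zeros in that column are the intersection.
  x = 0: f ≡ 0 at y ∈ {3}; g ≡ 0 at y ∈ {0}; common: ∅.
  x = 1: f ≡ 0 at y ∈ {0}; g ≡ 0 at y ∈ {2}; common: ∅.
  x = 2: f ≡ 0 at y ∈ {2}; g ≡ 0 at y ∈ {4}; common: ∅.
  x = 3: f ≡ 0 at y ∈ {4}; g ≡ 0 at y ∈ {1}; common: ∅.
  x = 4: f ≡ 0 at y ∈ {1}; g ≡ 0 at y ∈ {3}; common: ∅.
Collecting: common zeros = ∅, so the count is 0.
Comparison with the Bézout bound: 0 ≤ 1 = deg(f)·deg(g), as expected for curves with no common component (the affine F_5-count falls short of the bound because intersections may lie at infinity, over extension fields, or carry multiplicity).


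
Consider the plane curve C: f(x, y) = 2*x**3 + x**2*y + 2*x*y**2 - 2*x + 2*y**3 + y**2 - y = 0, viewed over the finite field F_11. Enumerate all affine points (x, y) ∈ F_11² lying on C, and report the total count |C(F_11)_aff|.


Affine F_11-points: {(0, 0), (0, 6), (0, 10), (1, 0), (1, 4), (2, 1), (3, 7), (3, 8), (3, 9), (4, 9), (5, 9), (6, 10), (7, 1), (7, 4), (9, 6), (10, 0), (10, 6)}; count = 17.

For each of the 121 pairs (x, y) ∈ F_11², evaluate f(x, y) mod 11. Record the zeros.
  x = 0: [0↦0, 1↦2, 2↦7, 3↦5, 4↦8, 5↦6, 6↦0, 7↦2, 8↦2, 9↦1, 10↦0]  zeros at y ∈ {0, 6, 10}
  x = 1: [0↦0, 1↦5, 2↦6, 3↦4, 4↦0, 5↦6, 6↦1, 7↦8, 8↦6, 9↦7, 10↦1]  zeros at y ∈ {0, 4}
  x = 2: [0↦1, 1↦0, 2↦10, 3↦10, 4↦1, 5↦6, 6↦4, 7↦7, 8↦5, 9↦10, 10↦1]  zeros at y ∈ {1}
  x = 3: [0↦4, 1↦10, 2↦9, 3↦2, 4↦1, 5↦7, 6↦10, 7↦0, 8↦0, 9↦0, 10↦1]  zeros at y ∈ {7, 8, 9}
  x = 4: [0↦10, 1↦3, 2↦4, 3↦3, 4↦1, 5↦10, 6↦9, 7↦10, 8↦3, 9↦0, 10↦2]  zeros at y ∈ {9}
  x = 5: [0↦9, 1↦2, 2↦7, 3↦3, 4↦2, 5↦5, 6↦2, 7↦5, 8↦4, 9↦0, 10↦5]  zeros at y ∈ {9}
  x = 6: [0↦2, 1↦8, 2↦8, 3↦3, 4↦5, 5↦4, 6↦1, 7↦8, 8↦4, 9↦1, 10↦0]  zeros at y ∈ {10}
  x = 7: [0↦1, 1↦0, 2↦8, 3↦4, 4↦0, 5↦8, 6↦7, 7↦9, 8↦4, 9↦4, 10↦10]  zeros at y ∈ {1, 4}
  x = 8: [0↦7, 1↦1, 2↦8, 3↦7, 4↦10, 5↦7, 6↦10, 7↦9, 8↦5, 9↦10, 10↦3]  zeros at y ∈ ∅
  x = 9: [0↦10, 1↦1, 2↦9, 3↦2, 4↦3, 5↦2, 6↦0, 7↦9, 8↦8, 9↦9, 10↦2]  zeros at y ∈ {6}
  x = 10: [0↦0, 1↦1, 2↦1, 3↦1, 4↦2, 5↦5, 6↦0, 7↦10, 8↦3, 9↦2, 10↦8]  zeros at y ∈ {0, 6}
Collecting zeros: affine points = {(0, 0), (0, 6), (0, 10), (1, 0), (1, 4), (2, 1), (3, 7), (3, 8), (3, 9), (4, 9), (5, 9), (6, 10), (7, 1), (7, 4), (9, 6), (10, 0), (10, 6)}.
Total count |C(F_11)_aff| = 17.


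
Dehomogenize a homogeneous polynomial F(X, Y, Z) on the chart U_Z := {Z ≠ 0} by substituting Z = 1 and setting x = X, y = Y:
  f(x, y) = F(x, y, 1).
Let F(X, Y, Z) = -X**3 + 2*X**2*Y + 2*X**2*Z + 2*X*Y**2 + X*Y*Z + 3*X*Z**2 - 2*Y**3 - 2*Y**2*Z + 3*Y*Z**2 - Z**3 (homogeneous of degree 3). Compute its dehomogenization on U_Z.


f(x, y) = -x**3 + 2*x**2*y + 2*x**2 + 2*x*y**2 + x*y + 3*x - 2*y**3 - 2*y**2 + 3*y - 1

On U_Z we set Z = 1. Each monomial c·X^i·Y^j·Z^k in F becomes c·x^i·y^j·1^k = c·x^i·y^j.
Substituting Z = 1: F(X, Y, 1) = -x**3 + 2*x**2*y + 2*x**2 + 2*x*y**2 + x*y + 3*x - 2*y**3 - 2*y**2 + 3*y - 1.
Note: deg(f) ≤ deg(F) = 3; strict inequality happens when F is divisible by Z (lost terms).


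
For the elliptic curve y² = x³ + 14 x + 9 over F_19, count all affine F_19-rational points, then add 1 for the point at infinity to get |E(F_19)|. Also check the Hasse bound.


Affine points = {(0, 3), (0, 16), (1, 9), (1, 10), (2, 8), (2, 11), (6, 9), (6, 10), (8, 5), (8, 14), (9, 3), (9, 16), (10, 3), (10, 16), (12, 9), (12, 10), (14, 2), (14, 17), (16, 4), (16, 15), (17, 7), (17, 12)}; affine count = 22; |E(F_19)| = 23.

Discriminant check: Δ ∝ 4a³ + 27b² = 4·14³ + 27·9² = 4·2744 + 27·81 ≡ 15 (mod 19). Nonzero ⇒ E is nonsingular.
For each x ∈ F_19, compute rhs = x³ + 14·x + 9 mod 19, then count y ∈ F_19 with y² ≡ rhs.
  x = 0: rhs = 9, matching y values: 3, 16 (2 points).
  x = 1: rhs = 5, matching y values: 9, 10 (2 points).
  x = 2: rhs = 7, matching y values: 8, 11 (2 points).
  x = 3: rhs = 2, matching y values: none (0 points).
  x = 4: rhs = 15, matching y values: none (0 points).
  x = 5: rhs = 14, matching y values: none (0 points).
  x = 6: rhs = 5, matching y values: 9, 10 (2 points).
  x = 7: rhs = 13, matching y values: none (0 points).
  x = 8: rhs = 6, matching y values: 5, 14 (2 points).
  x = 9: rhs = 9, matching y values: 3, 16 (2 points).
  x = 10: rhs = 9, matching y values: 3, 16 (2 points).
  x = 11: rhs = 12, matching y values: none (0 points).
  x = 12: rhs = 5, matching y values: 9, 10 (2 points).
  x = 13: rhs = 13, matching y values: none (0 points).
  x = 14: rhs = 4, matching y values: 2, 17 (2 points).
  x = 15: rhs = 3, matching y values: none (0 points).
  x = 16: rhs = 16, matching y values: 4, 15 (2 points).
  x = 17: rhs = 11, matching y values: 7, 12 (2 points).
  x = 18: rhs = 13, matching y values: none (0 points).
Total affine count: 22.
Full point count |E(F_19)| = 22 + 1 = 23.
Hasse bound: |23 − (19+1)| = |3| = 3 ≤ 2√19 ≈ 8.7178 ✓.


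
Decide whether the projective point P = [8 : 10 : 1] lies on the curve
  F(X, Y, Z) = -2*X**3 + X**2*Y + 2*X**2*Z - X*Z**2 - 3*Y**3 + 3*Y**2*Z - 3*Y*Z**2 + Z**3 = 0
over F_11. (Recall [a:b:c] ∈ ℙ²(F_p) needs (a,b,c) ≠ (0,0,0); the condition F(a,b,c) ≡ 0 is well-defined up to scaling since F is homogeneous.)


F(8,10,1) ≡ 10 (mod 11); P is NOT on the curve.

Evaluate F(8, 10, 1) term-by-term (mod 11).
  -2*X**3 ↦ -2·512·1·1 = -1024
  X**2*Y ↦ 1·64·10·1 = 640
  2*X**2*Z ↦ 2·64·1·1 = 128
  -X*Z**2 ↦ -1·8·1·1 = -8
  -3*Y**3 ↦ -3·1·1000·1 = -3000
  3*Y**2*Z ↦ 3·1·100·1 = 300
  -3*Y*Z**2 ↦ -3·1·10·1 = -30
  Z**3 ↦ 1·1·1·1 = 1
Sum: F(8, 10, 1) = (-1024) + (640) + (128) + (-8) + (-3000) + (300) + (-30) + (1) = -2993.
Reducing mod 11: -2993 ≡ 10 (mod 11).
Since F(a, b, c) ≡ 10 ≠ 0 (mod 11), P does NOT lie on the curve.


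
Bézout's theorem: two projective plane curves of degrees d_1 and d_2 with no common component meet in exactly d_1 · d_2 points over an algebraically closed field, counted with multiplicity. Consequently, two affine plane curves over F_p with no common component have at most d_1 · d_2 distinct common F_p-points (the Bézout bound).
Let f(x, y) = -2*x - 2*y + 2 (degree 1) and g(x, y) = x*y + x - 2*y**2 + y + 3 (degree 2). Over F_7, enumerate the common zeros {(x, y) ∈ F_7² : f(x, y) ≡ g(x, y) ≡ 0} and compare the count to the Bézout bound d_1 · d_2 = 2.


Common zeros: {(2, 6)}; count = 1; Bézout bound = 2.

deg(f) = 1, deg(g) = 2, so Bézout bound = 2.
Scan x ∈ F_7. For each x, list the y ∈ F_7 with f(x, y) ≡ 0 and those with g(x, y) ≡ 0 (mod 7); the common zeros in that column are the intersection.
  x = 0: f ≡ 0 at y ∈ {1}; g ≡ 0 at y ∈ {5, 6}; common: ∅.
  x = 1: f ≡ 0 at y ∈ {0}; g ≡ 0 at y ∈ {2, 6}; common: ∅.
  x = 2: f ≡ 0 at y ∈ {6}; g ≡ 0 at y ∈ {6}; common: {6}.
  x = 3: f ≡ 0 at y ∈ {5}; g ≡ 0 at y ∈ {3, 6}; common: ∅.
  x = 4: f ≡ 0 at y ∈ {4}; g ≡ 0 at y ∈ {0, 6}; common: ∅.
  x = 5: f ≡ 0 at y ∈ {3}; g ≡ 0 at y ∈ {4, 6}; common: ∅.
  x = 6: f ≡ 0 at y ∈ {2}; g ≡ 0 at y ∈ {1, 6}; common: ∅.
Collecting: common zeros = {(2, 6)}, so the count is 1.
Comparison with the Bézout bound: 1 ≤ 2 = deg(f)·deg(g), as expected for curves with no common component (the affine F_7-count falls short of the bound because intersections may lie at infinity, over extension fields, or carry multiplicity).


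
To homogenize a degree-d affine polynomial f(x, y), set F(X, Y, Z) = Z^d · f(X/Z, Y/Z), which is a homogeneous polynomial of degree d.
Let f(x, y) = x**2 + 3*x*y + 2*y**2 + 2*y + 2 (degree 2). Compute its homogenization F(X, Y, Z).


F(X, Y, Z) = X**2 + 3*X*Y + 2*Y**2 + 2*Y*Z + 2*Z**2

deg(f) = 2.
Substitute x = X/Z, y = Y/Z into f, then multiply by Z^2.
  monomial 1·x^2·y^0 ↦ 1·X^2·Y^0·Z^0.
  monomial 3·x^1·y^1 ↦ 3·X^1·Y^1·Z^0.
  monomial 2·x^0·y^2 ↦ 2·X^0·Y^2·Z^0.
  monomial 2·x^0·y^1 ↦ 2·X^0·Y^1·Z^1.
  monomial 2·x^0·y^0 ↦ 2·X^0·Y^0·Z^2.
Collecting: F(X, Y, Z) = X**2 + 3*X*Y + 2*Y**2 + 2*Y*Z + 2*Z**2.


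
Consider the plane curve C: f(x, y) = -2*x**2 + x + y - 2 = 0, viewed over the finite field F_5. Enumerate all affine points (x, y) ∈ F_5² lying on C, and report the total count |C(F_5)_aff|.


Affine F_5-points: {(0, 2), (1, 3), (2, 3), (3, 2), (4, 0)}; count = 5.

For each of the 25 pairs (x, y) ∈ F_5², evaluate f(x, y) mod 5. Record the zeros.
  x = 0: [0↦3, 1↦4, 2↦0, 3↦1, 4↦2]  zeros at y ∈ {2}
  x = 1: [0↦2, 1↦3, 2↦4, 3↦0, 4↦1]  zeros at y ∈ {3}
  x = 2: [0↦2, 1↦3, 2↦4, 3↦0, 4↦1]  zeros at y ∈ {3}
  x = 3: [0↦3, 1↦4, 2↦0, 3↦1, 4↦2]  zeros at y ∈ {2}
  x = 4: [0↦0, 1↦1, 2↦2, 3↦3, 4↦4]  zeros at y ∈ {0}
Collecting zeros: affine points = {(0, 2), (1, 3), (2, 3), (3, 2), (4, 0)}.
Total count |C(F_5)_aff| = 5.


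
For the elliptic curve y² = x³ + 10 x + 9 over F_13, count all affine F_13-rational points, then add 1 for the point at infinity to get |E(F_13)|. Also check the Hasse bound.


Affine points = {(0, 3), (0, 10), (3, 1), (3, 12), (4, 3), (4, 10), (6, 5), (6, 8), (8, 4), (8, 9), (9, 3), (9, 10), (10, 2), (10, 11)}; affine count = 14; |E(F_13)| = 15.

Discriminant check: Δ ∝ 4a³ + 27b² = 4·10³ + 27·9² = 4·1000 + 27·81 ≡ 12 (mod 13). Nonzero ⇒ E is nonsingular.
For each x ∈ F_13, compute rhs = x³ + 10·x + 9 mod 13, then count y ∈ F_13 with y² ≡ rhs.
  x = 0: rhs = 9, matching y values: 3, 10 (2 points).
  x = 1: rhs = 7, matching y values: none (0 points).
  x = 2: rhs = 11, matching y values: none (0 points).
  x = 3: rhs = 1, matching y values: 1, 12 (2 points).
  x = 4: rhs = 9, matching y values: 3, 10 (2 points).
  x = 5: rhs = 2, matching y values: none (0 points).
  x = 6: rhs = 12, matching y values: 5, 8 (2 points).
  x = 7: rhs = 6, matching y values: none (0 points).
  x = 8: rhs = 3, matching y values: 4, 9 (2 points).
  x = 9: rhs = 9, matching y values: 3, 10 (2 points).
  x = 10: rhs = 4, matching y values: 2, 11 (2 points).
  x = 11: rhs = 7, matching y values: none (0 points).
  x = 12: rhs = 11, matching y values: none (0 points).
Total affine count: 14.
Full point count |E(F_13)| = 14 + 1 = 15.
Hasse bound: |15 − (13+1)| = |1| = 1 ≤ 2√13 ≈ 7.2111 ✓.


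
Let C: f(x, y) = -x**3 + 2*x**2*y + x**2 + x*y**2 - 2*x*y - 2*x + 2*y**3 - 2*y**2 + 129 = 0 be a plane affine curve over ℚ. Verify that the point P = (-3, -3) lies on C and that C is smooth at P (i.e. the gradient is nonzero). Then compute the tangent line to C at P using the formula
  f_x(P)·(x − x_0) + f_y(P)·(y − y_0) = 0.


Tangent line at P: 16*x + 108*y + 372 = 0.

Step 1: f(-3, -3) = 0, so P lies on C.
Step 2: partial derivatives
  f_x(x, y) = -3*x**2 + 4*x*y + 2*x + y**2 - 2*y - 2, f_y(x, y) = 2*x**2 + 2*x*y - 2*x + 6*y**2 - 4*y.
  f_x(P) = 16, f_y(P) = 108 (gradient nonzero, so P is smooth).
Step 3: tangent line at P: 16·(x − -3) + 108·(y − -3) = 0.
Expanding: 16*x + 108*y + 372 = 0.


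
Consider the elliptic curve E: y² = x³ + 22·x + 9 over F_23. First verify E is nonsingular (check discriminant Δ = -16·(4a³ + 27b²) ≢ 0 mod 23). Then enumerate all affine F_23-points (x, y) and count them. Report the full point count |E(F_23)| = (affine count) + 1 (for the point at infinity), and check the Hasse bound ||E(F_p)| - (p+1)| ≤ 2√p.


Affine points = {(0, 3), (0, 20), (1, 3), (1, 20), (4, 0), (6, 9), (6, 14), (7, 0), (9, 4), (9, 19), (11, 8), (11, 15), (12, 0), (13, 10), (13, 13), (14, 5), (14, 18), (16, 8), (16, 15), (17, 11), (17, 12), (18, 2), (18, 21), (19, 8), (19, 15), (20, 10), (20, 13), (21, 7), (21, 16), (22, 3), (22, 20)}; affine count = 31; |E(F_23)| = 32.

Discriminant check: Δ ∝ 4a³ + 27b² = 4·22³ + 27·9² = 4·10648 + 27·81 ≡ 21 (mod 23). Nonzero ⇒ E is nonsingular.
For each x ∈ F_23, compute rhs = x³ + 22·x + 9 mod 23, then count y ∈ F_23 with y² ≡ rhs.
  x = 0: rhs = 9, matching y values: 3, 20 (2 points).
  x = 1: rhs = 9, matching y values: 3, 20 (2 points).
  x = 2: rhs = 15, matching y values: none (0 points).
  x = 3: rhs = 10, matching y values: none (0 points).
  x = 4: rhs = 0, matching y values: 0 (1 points).
  x = 5: rhs = 14, matching y values: none (0 points).
  x = 6: rhs = 12, matching y values: 9, 14 (2 points).
  x = 7: rhs = 0, matching y values: 0 (1 points).
  x = 8: rhs = 7, matching y values: none (0 points).
  x = 9: rhs = 16, matching y values: 4, 19 (2 points).
  x = 10: rhs = 10, matching y values: none (0 points).
  x = 11: rhs = 18, matching y values: 8, 15 (2 points).
  x = 12: rhs = 0, matching y values: 0 (1 points).
  x = 13: rhs = 8, matching y values: 10, 13 (2 points).
  x = 14: rhs = 2, matching y values: 5, 18 (2 points).
  x = 15: rhs = 11, matching y values: none (0 points).
  x = 16: rhs = 18, matching y values: 8, 15 (2 points).
  x = 17: rhs = 6, matching y values: 11, 12 (2 points).
  x = 18: rhs = 4, matching y values: 2, 21 (2 points).
  x = 19: rhs = 18, matching y values: 8, 15 (2 points).
  x = 20: rhs = 8, matching y values: 10, 13 (2 points).
  x = 21: rhs = 3, matching y values: 7, 16 (2 points).
  x = 22: rhs = 9, matching y values: 3, 20 (2 points).
Total affine count: 31.
Full point count |E(F_23)| = 31 + 1 = 32.
Hasse bound: |32 − (23+1)| = |8| = 8 ≤ 2√23 ≈ 9.5917 ✓.


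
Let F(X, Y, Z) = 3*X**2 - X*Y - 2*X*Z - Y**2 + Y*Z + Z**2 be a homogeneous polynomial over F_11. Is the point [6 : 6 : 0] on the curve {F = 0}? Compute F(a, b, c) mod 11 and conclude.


F(6,6,0) ≡ 3 (mod 11); P is NOT on the curve.

Evaluate F(6, 6, 0) term-by-term (mod 11).
  3*X**2 ↦ 3·36·1·1 = 108
  -X*Y ↦ -1·6·6·1 = -36
  -2*X*Z ↦ -2·6·1·0 = 0
  -Y**2 ↦ -1·1·36·1 = -36
  Y*Z ↦ 1·1·6·0 = 0
  Z**2 ↦ 1·1·1·0 = 0
Sum: F(6, 6, 0) = (108) + (-36) + (0) + (-36) + (0) + (0) = 36.
Reducing mod 11: 36 ≡ 3 (mod 11).
Since F(a, b, c) ≡ 3 ≠ 0 (mod 11), P does NOT lie on the curve.


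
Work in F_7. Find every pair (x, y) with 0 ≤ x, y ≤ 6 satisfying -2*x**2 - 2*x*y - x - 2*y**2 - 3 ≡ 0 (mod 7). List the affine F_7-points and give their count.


Affine F_7-points: {(0, 3), (0, 4), (4, 1), (4, 2), (5, 1), (6, 4)}; count = 6.

For each of the 49 pairs (x, y) ∈ F_7², evaluate f(x, y) mod 7. Record the zeros.
  x = 0: [0↦4, 1↦2, 2↦3, 3↦0, 4↦0, 5↦3, 6↦2]  zeros at y ∈ {3, 4}
  x = 1: [0↦1, 1↦4, 2↦3, 3↦5, 4↦3, 5↦4, 6↦1]  zeros at y ∈ ∅
  x = 2: [0↦1, 1↦2, 2↦6, 3↦6, 4↦2, 5↦1, 6↦3]  zeros at y ∈ ∅
  x = 3: [0↦4, 1↦3, 2↦5, 3↦3, 4↦4, 5↦1, 6↦1]  zeros at y ∈ ∅
  x = 4: [0↦3, 1↦0, 2↦0, 3↦3, 4↦2, 5↦4, 6↦2]  zeros at y ∈ {1, 2}
  x = 5: [0↦5, 1↦0, 2↦5, 3↦6, 4↦3, 5↦3, 6↦6]  zeros at y ∈ {1}
  x = 6: [0↦3, 1↦3, 2↦6, 3↦5, 4↦0, 5↦5, 6↦6]  zeros at y ∈ {4}
Collecting zeros: affine points = {(0, 3), (0, 4), (4, 1), (4, 2), (5, 1), (6, 4)}.
Total count |C(F_7)_aff| = 6.


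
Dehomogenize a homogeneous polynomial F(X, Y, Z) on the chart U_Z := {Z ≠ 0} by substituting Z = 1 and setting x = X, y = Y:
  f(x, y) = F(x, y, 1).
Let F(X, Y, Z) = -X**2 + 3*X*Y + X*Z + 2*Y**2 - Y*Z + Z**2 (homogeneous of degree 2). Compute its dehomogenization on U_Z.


f(x, y) = -x**2 + 3*x*y + x + 2*y**2 - y + 1

On U_Z we set Z = 1. Each monomial c·X^i·Y^j·Z^k in F becomes c·x^i·y^j·1^k = c·x^i·y^j.
Substituting Z = 1: F(X, Y, 1) = -x**2 + 3*x*y + x + 2*y**2 - y + 1.
Note: deg(f) ≤ deg(F) = 2; strict inequality happens when F is divisible by Z (lost terms).


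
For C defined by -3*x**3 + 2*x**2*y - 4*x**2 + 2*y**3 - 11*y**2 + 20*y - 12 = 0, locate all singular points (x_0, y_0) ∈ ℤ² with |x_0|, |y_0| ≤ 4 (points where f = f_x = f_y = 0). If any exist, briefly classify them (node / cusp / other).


Singular points: {(0, 2)}; classification: cusp.

Compute partial derivatives:
  f_x = -9*x**2 + 4*x*y - 8*x.
  f_y = 2*x**2 + 6*y**2 - 22*y + 20.
Scan x_0 ∈ {−4, ..., 4}. For each x_0, f_y(x_0, y) is a polynomial in y; find its integer roots y ∈ {−4, ..., 4}, then test f_x and f at those candidates.
  x = -4: f_y(-4, y) = 6*y**2 - 22*y + 52; no integer root y with |y| ≤ 4.
  x = -3: f_y(-3, y) = 6*y**2 - 22*y + 38; no integer root y with |y| ≤ 4.
  x = -2: f_y(-2, y) = 6*y**2 - 22*y + 28; no integer root y with |y| ≤ 4.
  x = -1: f_y(-1, y) = 6*y**2 - 22*y + 22; no integer root y with |y| ≤ 4.
  x = 0: f_y(0, y) = 6*y**2 - 22*y + 20; vanishes at y ∈ {2}. (0, 2): f_x = 0, f = 0 — SINGULAR.
  x = 1: f_y(1, y) = 6*y**2 - 22*y + 22; no integer root y with |y| ≤ 4.
  x = 2: f_y(2, y) = 6*y**2 - 22*y + 28; no integer root y with |y| ≤ 4.
  x = 3: f_y(3, y) = 6*y**2 - 22*y + 38; no integer root y with |y| ≤ 4.
  x = 4: f_y(4, y) = 6*y**2 - 22*y + 52; no integer root y with |y| ≤ 4.
Only singular point on the grid: (0, 2).
Classify: substitute x = 0 + u, y = 2 + v and expand: f = -3*u**3 + 2*u**2*v + 2*v**3 + v**2.
No constant or linear terms (consistent with a singular point). Quadratic part: v**2. Cubic part: -3*u**3 + 2*u**2*v + 2*v**3.
The quadratic part v**2 is a perfect square, so there is a single (double) tangent line v = 0, i.e. y = 2. Restricting the cubic part to that line (v = 0) leaves -3*u**3 ≠ 0, so f is not divisible by v and the branch is v² ≈ 3*u**3 to lowest order — this is a cusp.
Classification: cusp.


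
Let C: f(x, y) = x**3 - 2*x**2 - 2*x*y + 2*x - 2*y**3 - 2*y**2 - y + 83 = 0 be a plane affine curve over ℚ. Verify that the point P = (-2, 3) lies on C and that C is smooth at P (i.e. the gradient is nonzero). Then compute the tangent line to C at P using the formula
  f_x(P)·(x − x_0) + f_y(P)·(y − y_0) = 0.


Tangent line at P: 16*x - 63*y + 221 = 0.

Step 1: f(-2, 3) = 0, so P lies on C.
Step 2: partial derivatives
  f_x(x, y) = 3*x**2 - 4*x - 2*y + 2, f_y(x, y) = -2*x - 6*y**2 - 4*y - 1.
  f_x(P) = 16, f_y(P) = -63 (gradient nonzero, so P is smooth).
Step 3: tangent line at P: 16·(x − -2) + -63·(y − 3) = 0.
Expanding: 16*x - 63*y + 221 = 0.


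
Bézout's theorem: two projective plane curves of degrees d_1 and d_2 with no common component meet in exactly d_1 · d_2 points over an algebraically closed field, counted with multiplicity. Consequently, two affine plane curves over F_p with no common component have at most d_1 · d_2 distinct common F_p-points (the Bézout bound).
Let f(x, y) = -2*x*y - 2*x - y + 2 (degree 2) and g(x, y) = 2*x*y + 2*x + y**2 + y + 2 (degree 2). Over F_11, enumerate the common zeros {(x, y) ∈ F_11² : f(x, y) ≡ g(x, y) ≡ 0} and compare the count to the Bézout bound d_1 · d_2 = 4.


Common zeros: ∅; count = 0; Bézout bound = 4.

deg(f) = 2, deg(g) = 2, so Bézout bound = 4.
Scan x ∈ F_11. For each x, list the y ∈ F_11 with f(x, y) ≡ 0 and those with g(x, y) ≡ 0 (mod 11); the common zeros in that column are the intersection.
  x = 0: f ≡ 0 at y ∈ {2}; g ≡ 0 at y ∈ {4, 6}; common: ∅.
  x = 1: f ≡ 0 at y ∈ {0}; g ≡ 0 at y ∈ {3, 5}; common: ∅.
  x = 2: f ≡ 0 at y ∈ {4}; g ≡ 0 at y ∈ {8, 9}; common: ∅.
  x = 3: f ≡ 0 at y ∈ {1}; g ≡ 0 at y ∈ ∅; common: ∅.
  x = 4: f ≡ 0 at y ∈ {3}; g ≡ 0 at y ∈ ∅; common: ∅.
  x = 5: f ≡ 0 at y ∈ ∅; g ≡ 0 at y ∈ ∅; common: ∅.
  x = 6: f ≡ 0 at y ∈ {6}; g ≡ 0 at y ∈ {2, 7}; common: ∅.
  x = 7: f ≡ 0 at y ∈ {8}; g ≡ 0 at y ∈ ∅; common: ∅.
  x = 8: f ≡ 0 at y ∈ {5}; g ≡ 0 at y ∈ ∅; common: ∅.
  x = 9: f ≡ 0 at y ∈ {9}; g ≡ 0 at y ∈ ∅; common: ∅.
  x = 10: f ≡ 0 at y ∈ {7}; g ≡ 0 at y ∈ {0, 1}; common: ∅.
Collecting: common zeros = ∅, so the count is 0.
Comparison with the Bézout bound: 0 ≤ 4 = deg(f)·deg(g), as expected for curves with no common component (the affine F_11-count falls short of the bound because intersections may lie at infinity, over extension fields, or carry multiplicity).


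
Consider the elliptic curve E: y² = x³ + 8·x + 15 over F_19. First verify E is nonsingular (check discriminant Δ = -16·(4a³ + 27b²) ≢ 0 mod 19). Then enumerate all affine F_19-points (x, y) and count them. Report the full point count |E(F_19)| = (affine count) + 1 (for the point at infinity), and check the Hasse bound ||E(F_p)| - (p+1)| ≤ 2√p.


Affine points = {(1, 9), (1, 10), (2, 1), (2, 18), (3, 3), (3, 16), (4, 4), (4, 15), (5, 3), (5, 16), (11, 3), (11, 16), (13, 6), (13, 13), (18, 5), (18, 14)}; affine count = 16; |E(F_19)| = 17.

Discriminant check: Δ ∝ 4a³ + 27b² = 4·8³ + 27·15² = 4·512 + 27·225 ≡ 10 (mod 19). Nonzero ⇒ E is nonsingular.
For each x ∈ F_19, compute rhs = x³ + 8·x + 15 mod 19, then count y ∈ F_19 with y² ≡ rhs.
  x = 0: rhs = 15, matching y values: none (0 points).
  x = 1: rhs = 5, matching y values: 9, 10 (2 points).
  x = 2: rhs = 1, matching y values: 1, 18 (2 points).
  x = 3: rhs = 9, matching y values: 3, 16 (2 points).
  x = 4: rhs = 16, matching y values: 4, 15 (2 points).
  x = 5: rhs = 9, matching y values: 3, 16 (2 points).
  x = 6: rhs = 13, matching y values: none (0 points).
  x = 7: rhs = 15, matching y values: none (0 points).
  x = 8: rhs = 2, matching y values: none (0 points).
  x = 9: rhs = 18, matching y values: none (0 points).
  x = 10: rhs = 12, matching y values: none (0 points).
  x = 11: rhs = 9, matching y values: 3, 16 (2 points).
  x = 12: rhs = 15, matching y values: none (0 points).
  x = 13: rhs = 17, matching y values: 6, 13 (2 points).
  x = 14: rhs = 2, matching y values: none (0 points).
  x = 15: rhs = 14, matching y values: none (0 points).
  x = 16: rhs = 2, matching y values: none (0 points).
  x = 17: rhs = 10, matching y values: none (0 points).
  x = 18: rhs = 6, matching y values: 5, 14 (2 points).
Total affine count: 16.
Full point count |E(F_19)| = 16 + 1 = 17.
Hasse bound: |17 − (19+1)| = |-3| = 3 ≤ 2√19 ≈ 8.7178 ✓.


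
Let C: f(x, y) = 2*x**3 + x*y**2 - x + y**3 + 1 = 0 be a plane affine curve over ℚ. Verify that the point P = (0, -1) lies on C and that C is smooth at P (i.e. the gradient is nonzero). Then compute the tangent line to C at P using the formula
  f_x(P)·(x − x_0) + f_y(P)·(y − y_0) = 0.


Tangent line at P: 3*y + 3 = 0.

Step 1: f(0, -1) = 0, so P lies on C.
Step 2: partial derivatives
  f_x(x, y) = 6*x**2 + y**2 - 1, f_y(x, y) = 2*x*y + 3*y**2.
  f_x(P) = 0, f_y(P) = 3 (gradient nonzero, so P is smooth).
Step 3: tangent line at P: 0·(x − 0) + 3·(y − -1) = 0.
Expanding: 3*y + 3 = 0.


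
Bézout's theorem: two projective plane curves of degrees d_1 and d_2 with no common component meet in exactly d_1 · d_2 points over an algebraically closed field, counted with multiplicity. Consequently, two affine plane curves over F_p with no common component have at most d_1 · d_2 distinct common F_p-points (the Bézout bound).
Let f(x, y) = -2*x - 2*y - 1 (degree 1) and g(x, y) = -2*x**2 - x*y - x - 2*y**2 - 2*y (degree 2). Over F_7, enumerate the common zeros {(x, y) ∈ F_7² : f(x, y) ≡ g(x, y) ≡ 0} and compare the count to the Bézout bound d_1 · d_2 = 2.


Common zeros: {(3, 0), (5, 5)}; count = 2; Bézout bound = 2.

deg(f) = 1, deg(g) = 2, so Bézout bound = 2.
Scan x ∈ F_7. For each x, list the y ∈ F_7 with f(x, y) ≡ 0 and those with g(x, y) ≡ 0 (mod 7); the common zeros in that column are the intersection.
  x = 0: f ≡ 0 at y ∈ {3}; g ≡ 0 at y ∈ {0, 6}; common: ∅.
  x = 1: f ≡ 0 at y ∈ {2}; g ≡ 0 at y ∈ ∅; common: ∅.
  x = 2: f ≡ 0 at y ∈ {1}; g ≡ 0 at y ∈ ∅; common: ∅.
  x = 3: f ≡ 0 at y ∈ {0}; g ≡ 0 at y ∈ {0, 1}; common: {0}.
  x = 4: f ≡ 0 at y ∈ {6}; g ≡ 0 at y ∈ {2}; common: ∅.
  x = 5: f ≡ 0 at y ∈ {5}; g ≡ 0 at y ∈ {2, 5}; common: {5}.
  x = 6: f ≡ 0 at y ∈ {4}; g ≡ 0 at y ∈ {5}; common: ∅.
Collecting: common zeros = {(3, 0), (5, 5)}, so the count is 2.
Comparison with the Bézout bound: 2 ≤ 2 = deg(f)·deg(g), as expected for curves with no common component (the bound is attained).


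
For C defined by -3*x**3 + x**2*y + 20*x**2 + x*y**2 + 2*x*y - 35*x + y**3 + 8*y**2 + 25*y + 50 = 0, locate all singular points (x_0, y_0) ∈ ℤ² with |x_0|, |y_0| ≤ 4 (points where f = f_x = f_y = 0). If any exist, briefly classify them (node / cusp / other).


Singular points: {(2, -3)}; classification: node.

Compute partial derivatives:
  f_x = -9*x**2 + 2*x*y + 40*x + y**2 + 2*y - 35.
  f_y = x**2 + 2*x*y + 2*x + 3*y**2 + 16*y + 25.
Scan x_0 ∈ {−4, ..., 4}. For each x_0, f_y(x_0, y) is a polynomial in y; find its integer roots y ∈ {−4, ..., 4}, then test f_x and f at those candidates.
  x = -4: f_y(-4, y) = 3*y**2 + 8*y + 33; no integer root y with |y| ≤ 4.
  x = -3: f_y(-3, y) = 3*y**2 + 10*y + 28; no integer root y with |y| ≤ 4.
  x = -2: f_y(-2, y) = 3*y**2 + 12*y + 25; no integer root y with |y| ≤ 4.
  x = -1: f_y(-1, y) = 3*y**2 + 14*y + 24; no integer root y with |y| ≤ 4.
  x = 0: f_y(0, y) = 3*y**2 + 16*y + 25; no integer root y with |y| ≤ 4.
  x = 1: f_y(1, y) = 3*y**2 + 18*y + 28; no integer root y with |y| ≤ 4.
  x = 2: f_y(2, y) = 3*y**2 + 20*y + 33; vanishes at y ∈ {-3}. (2, -3): f_x = 0, f = 0 — SINGULAR.
  x = 3: f_y(3, y) = 3*y**2 + 22*y + 40; vanishes at y ∈ {-4}. (3, -4): f_x = -12 ≠ 0.
  x = 4: f_y(4, y) = 3*y**2 + 24*y + 49; no integer root y with |y| ≤ 4.
Only singular point on the grid: (2, -3).
Classify: substitute x = 2 + u, y = -3 + v and expand: f = -3*u**3 + u**2*v - u**2 + u*v**2 + v**3 + v**2.
No constant or linear terms (consistent with a singular point). Quadratic part: -u**2 + v**2. Cubic part: -3*u**3 + u**2*v + u*v**2 + v**3.
The quadratic part v**2 - u**2 = (v − u)(v + u) splits into two distinct linear factors, so there are two distinct tangent lines y − -3 = ±(x − 2) — this is a node (ordinary double point).
Classification: node.


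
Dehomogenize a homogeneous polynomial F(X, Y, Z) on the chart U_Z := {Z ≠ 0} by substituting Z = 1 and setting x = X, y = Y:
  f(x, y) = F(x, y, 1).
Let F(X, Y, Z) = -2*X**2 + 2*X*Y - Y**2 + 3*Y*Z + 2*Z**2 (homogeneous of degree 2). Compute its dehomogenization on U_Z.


f(x, y) = -2*x**2 + 2*x*y - y**2 + 3*y + 2

On U_Z we set Z = 1. Each monomial c·X^i·Y^j·Z^k in F becomes c·x^i·y^j·1^k = c·x^i·y^j.
Substituting Z = 1: F(X, Y, 1) = -2*x**2 + 2*x*y - y**2 + 3*y + 2.
Note: deg(f) ≤ deg(F) = 2; strict inequality happens when F is divisible by Z (lost terms).


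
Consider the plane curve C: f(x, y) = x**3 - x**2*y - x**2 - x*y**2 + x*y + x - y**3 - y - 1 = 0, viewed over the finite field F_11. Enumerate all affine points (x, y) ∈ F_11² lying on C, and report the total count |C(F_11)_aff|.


Affine F_11-points: {(0, 2), (1, 0), (2, 9), (3, 3), (4, 1), (5, 1), (5, 6), (5, 10), (6, 3), (6, 4), (6, 9), (10, 7)}; count = 12.

For each of the 121 pairs (x, y) ∈ F_11², evaluate f(x, y) mod 11. Record the zeros.
  x = 0: [0↦10, 1↦8, 2↦0, 3↦2, 4↦8, 5↦1, 6↦8, 7↦1, 8↦7, 9↦9, 10↦1]  zeros at y ∈ {2}
  x = 1: [0↦0, 1↦8, 2↦8, 3↦5, 4↦4, 5↦10, 6↦6, 7↦8, 8↦10, 9↦6, 10↦1]  zeros at y ∈ {0}
  x = 2: [0↦5, 1↦10, 2↦5, 3↦6, 4↦7, 5↦2, 6↦7, 7↦5, 8↦1, 9↦0, 10↦7]  zeros at y ∈ {9}
  x = 3: [0↦9, 1↦9, 2↦8, 3↦0, 4↦1, 5↦5, 6↦6, 7↦9, 8↦8, 9↦8, 10↦3]  zeros at y ∈ {3}
  x = 4: [0↦7, 1↦0, 2↦1, 3↦4, 4↦3, 5↦3, 6↦9, 7↦4, 8↦4, 9↦3, 10↦6]  zeros at y ∈ {1}
  x = 5: [0↦5, 1↦0, 2↦1, 3↦2, 4↦8, 5↦2, 6↦0, 7↦7, 8↦6, 9↦2, 10↦0]  zeros at y ∈ {1, 6, 10}
  x = 6: [0↦9, 1↦4, 2↦3, 3↦0, 4↦0, 5↦8, 6↦7, 7↦2, 8↦9, 9↦0, 10↦2]  zeros at y ∈ {3, 4, 9}
  x = 7: [0↦3, 1↦7, 2↦2, 3↦4, 4↦7, 5↦5, 6↦3, 7↦6, 8↦8, 9↦3, 10↦7]  zeros at y ∈ ∅
  x = 8: [0↦4, 1↦4, 2↦4, 3↦9, 4↦2, 5↦10, 6↦5, 7↦3, 8↦9, 9↦6, 10↦10]  zeros at y ∈ ∅
  x = 9: [0↦7, 1↦1, 2↦4, 3↦10, 4↦2, 5↦7, 6↦8, 7↦10, 8↦7, 9↦4, 10↦6]  zeros at y ∈ ∅
  x = 10: [0↦7, 1↦4, 2↦8, 3↦2, 4↦2, 5↦2, 6↦7, 7↦0, 8↦8, 9↦3, 10↦1]  zeros at y ∈ {7}
Collecting zeros: affine points = {(0, 2), (1, 0), (2, 9), (3, 3), (4, 1), (5, 1), (5, 6), (5, 10), (6, 3), (6, 4), (6, 9), (10, 7)}.
Total count |C(F_11)_aff| = 12.


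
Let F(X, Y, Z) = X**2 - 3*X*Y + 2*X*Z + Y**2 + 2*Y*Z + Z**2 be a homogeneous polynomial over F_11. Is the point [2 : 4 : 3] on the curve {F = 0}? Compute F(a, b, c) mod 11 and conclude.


F(2,4,3) ≡ 8 (mod 11); P is NOT on the curve.

Evaluate F(2, 4, 3) term-by-term (mod 11).
  X**2 ↦ 1·4·1·1 = 4
  -3*X*Y ↦ -3·2·4·1 = -24
  2*X*Z ↦ 2·2·1·3 = 12
  Y**2 ↦ 1·1·16·1 = 16
  2*Y*Z ↦ 2·1·4·3 = 24
  Z**2 ↦ 1·1·1·9 = 9
Sum: F(2, 4, 3) = (4) + (-24) + (12) + (16) + (24) + (9) = 41.
Reducing mod 11: 41 ≡ 8 (mod 11).
Since F(a, b, c) ≡ 8 ≠ 0 (mod 11), P does NOT lie on the curve.


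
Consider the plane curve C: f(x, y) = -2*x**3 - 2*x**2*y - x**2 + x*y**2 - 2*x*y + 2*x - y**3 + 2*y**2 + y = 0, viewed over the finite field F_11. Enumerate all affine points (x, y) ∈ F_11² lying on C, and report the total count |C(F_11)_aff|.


Affine F_11-points: {(0, 0), (1, 5), (2, 6), (2, 10), (3, 6), (4, 2), (5, 2), (5, 6), (5, 10), (6, 3), (9, 5), (9, 8), (9, 9), (10, 1), (10, 10)}; count = 15.

For each of the 121 pairs (x, y) ∈ F_11², evaluate f(x, y) mod 11. Record the zeros.
  x = 0: [0↦0, 1↦2, 2↦2, 3↦5, 4↦5, 5↦7, 6↦5, 7↦4, 8↦9, 9↦3, 10↦2]  zeros at y ∈ {0}
  x = 1: [0↦10, 1↦9, 2↦8, 3↦1, 4↦4, 5↦0, 6↦5, 7↦2, 8↦7, 9↦3, 10↦6]  zeros at y ∈ {5}
  x = 2: [0↦6, 1↦9, 2↦3, 3↦4, 4↦6, 5↦3, 6↦0, 7↦2, 8↦3, 9↦8, 10↦0]  zeros at y ∈ {6, 10}
  x = 3: [0↦9, 1↦1, 2↦8, 3↦2, 4↦10, 5↦4, 6↦0, 7↦3, 8↦7, 9↦6, 10↦5]  zeros at y ∈ {6}
  x = 4: [0↦7, 1↦6, 2↦0, 3↦5, 4↦4, 5↦2, 6↦4, 7↦4, 8↦7, 9↦7, 10↦9]  zeros at y ∈ {2}
  x = 5: [0↦10, 1↦1, 2↦0, 3↦1, 4↦9, 5↦7, 6↦0, 7↦4, 8↦2, 9↦10, 10↦0]  zeros at y ∈ {2, 6, 10}
  x = 6: [0↦6, 1↦7, 2↦7, 3↦0, 4↦2, 5↦7, 6↦9, 7↦2, 8↦2, 9↦3, 10↦10]  zeros at y ∈ {3}
  x = 7: [0↦5, 1↦1, 2↦9, 3↦1, 4↦4, 5↦1, 6↦8, 7↦8, 8↦6, 9↦7, 10↦5]  zeros at y ∈ ∅
  x = 8: [0↦6, 1↦4, 2↦5, 3↦3, 4↦3, 5↦10, 6↦7, 7↦10, 8↦2, 9↦10, 10↦6]  zeros at y ∈ ∅
  x = 9: [0↦8, 1↦4, 2↦5, 3↦5, 4↦9, 5↦0, 6↦5, 7↦7, 8↦0, 9↦0, 10↦1]  zeros at y ∈ {5, 8, 9}
  x = 10: [0↦10, 1↦0, 2↦8, 3↦6, 4↦10, 5↦3, 6↦1, 7↦9, 8↦10, 9↦9, 10↦0]  zeros at y ∈ {1, 10}
Collecting zeros: affine points = {(0, 0), (1, 5), (2, 6), (2, 10), (3, 6), (4, 2), (5, 2), (5, 6), (5, 10), (6, 3), (9, 5), (9, 8), (9, 9), (10, 1), (10, 10)}.
Total count |C(F_11)_aff| = 15.
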